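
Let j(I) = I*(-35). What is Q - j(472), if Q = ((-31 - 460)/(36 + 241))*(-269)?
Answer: 4708119/277 ≈ 16997.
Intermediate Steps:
j(I) = -35*I
Q = 132079/277 (Q = -491/277*(-269) = 132079/277 ≈ 476.82)
Q - j(472) = 132079/277 - (-35)*472 = 132079/277 - 1*(-16520) = 132079/277 + 16520 = 4708119/277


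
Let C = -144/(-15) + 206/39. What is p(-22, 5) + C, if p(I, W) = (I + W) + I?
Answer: -4703/195 ≈ -24.118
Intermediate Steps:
p(I, W) = W + 2*I
C = 2902/195 (C = -144*(-1/15) + 206*(1/39) = 48/5 + 206/39 = 2902/195 ≈ 14.882)
p(-22, 5) + C = (5 + 2*(-22)) + 2902/195 = (5 - 44) + 2902/195 = -39 + 2902/195 = -4703/195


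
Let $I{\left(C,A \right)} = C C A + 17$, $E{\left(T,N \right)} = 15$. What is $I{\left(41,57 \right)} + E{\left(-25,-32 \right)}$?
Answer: $95849$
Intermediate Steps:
$I{\left(C,A \right)} = 17 + A C^{2}$ ($I{\left(C,A \right)} = C^{2} A + 17 = A C^{2} + 17 = 17 + A C^{2}$)
$I{\left(41,57 \right)} + E{\left(-25,-32 \right)} = \left(17 + 57 \cdot 41^{2}\right) + 15 = \left(17 + 57 \cdot 1681\right) + 15 = \left(17 + 95817\right) + 15 = 95834 + 15 = 95849$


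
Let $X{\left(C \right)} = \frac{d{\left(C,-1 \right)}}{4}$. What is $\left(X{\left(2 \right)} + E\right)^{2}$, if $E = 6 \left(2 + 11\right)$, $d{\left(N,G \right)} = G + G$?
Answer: $\frac{24025}{4} \approx 6006.3$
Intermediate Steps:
$d{\left(N,G \right)} = 2 G$
$X{\left(C \right)} = - \frac{1}{2}$ ($X{\left(C \right)} = \frac{2 \left(-1\right)}{4} = \left(-2\right) \frac{1}{4} = - \frac{1}{2}$)
$E = 78$ ($E = 6 \cdot 13 = 78$)
$\left(X{\left(2 \right)} + E\right)^{2} = \left(- \frac{1}{2} + 78\right)^{2} = \left(\frac{155}{2}\right)^{2} = \frac{24025}{4}$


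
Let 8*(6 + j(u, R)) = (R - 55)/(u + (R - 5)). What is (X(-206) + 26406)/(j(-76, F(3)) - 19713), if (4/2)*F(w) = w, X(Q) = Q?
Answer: -33326400/25082461 ≈ -1.3287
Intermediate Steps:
F(w) = w/2
j(u, R) = -6 + (-55 + R)/(8*(-5 + R + u)) (j(u, R) = -6 + ((R - 55)/(u + (R - 5)))/8 = -6 + ((-55 + R)/(u + (-5 + R)))/8 = -6 + ((-55 + R)/(-5 + R + u))/8 = -6 + (-55 + R)/(8*(-5 + R + u)))
(X(-206) + 26406)/(j(-76, F(3)) - 19713) = (-206 + 26406)/((185 - 48*(-76) - 47*3/2)/(8*(-5 + (½)*3 - 76)) - 19713) = 26200/((185 + 3648 - 47*3/2)/(8*(-5 + 3/2 - 76)) - 19713) = 26200/((185 + 3648 - 141/2)/(8*(-159/2)) - 19713) = 26200/((⅛)*(-2/159)*(7525/2) - 19713) = 26200/(-7525/1272 - 19713) = 26200/(-25082461/1272) = 26200*(-1272/25082461) = -33326400/25082461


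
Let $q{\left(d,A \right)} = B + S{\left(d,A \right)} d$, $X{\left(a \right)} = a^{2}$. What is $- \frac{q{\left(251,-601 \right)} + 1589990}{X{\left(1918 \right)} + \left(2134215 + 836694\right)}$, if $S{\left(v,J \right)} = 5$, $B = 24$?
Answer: $- \frac{1591269}{6649633} \approx -0.2393$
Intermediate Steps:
$q{\left(d,A \right)} = 24 + 5 d$
$- \frac{q{\left(251,-601 \right)} + 1589990}{X{\left(1918 \right)} + \left(2134215 + 836694\right)} = - \frac{\left(24 + 5 \cdot 251\right) + 1589990}{1918^{2} + \left(2134215 + 836694\right)} = - \frac{\left(24 + 1255\right) + 1589990}{3678724 + 2970909} = - \frac{1279 + 1589990}{6649633} = - \frac{1591269}{6649633}$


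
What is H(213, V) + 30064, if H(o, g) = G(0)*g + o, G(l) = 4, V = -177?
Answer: 29569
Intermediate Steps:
H(o, g) = o + 4*g (H(o, g) = 4*g + o = o + 4*g)
H(213, V) + 30064 = (213 + 4*(-177)) + 30064 = (213 - 708) + 30064 = -495 + 30064 = 29569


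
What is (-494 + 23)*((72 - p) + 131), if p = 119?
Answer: -39564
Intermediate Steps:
(-494 + 23)*((72 - p) + 131) = (-494 + 23)*((72 - 1*119) + 131) = -471*((72 - 119) + 131) = -471*(-47 + 131) = -471*84 = -39564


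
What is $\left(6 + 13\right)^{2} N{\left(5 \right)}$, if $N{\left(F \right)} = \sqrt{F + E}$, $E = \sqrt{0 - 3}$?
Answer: $361 \sqrt{5 + i \sqrt{3}} \approx 818.9 + 137.82 i$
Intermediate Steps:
$E = i \sqrt{3}$ ($E = \sqrt{-3} = i \sqrt{3} \approx 1.732 i$)
$N{\left(F \right)} = \sqrt{F + i \sqrt{3}}$
$\left(6 + 13\right)^{2} N{\left(5 \right)} = \left(6 + 13\right)^{2} \sqrt{5 + i \sqrt{3}} = 19^{2} \sqrt{5 + i \sqrt{3}} = 361 \sqrt{5 + i \sqrt{3}}$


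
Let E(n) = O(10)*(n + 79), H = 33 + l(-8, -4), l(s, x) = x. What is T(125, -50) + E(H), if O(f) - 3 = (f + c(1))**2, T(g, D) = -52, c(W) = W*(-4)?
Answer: 4160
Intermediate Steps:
c(W) = -4*W
O(f) = 3 + (-4 + f)**2 (O(f) = 3 + (f - 4*1)**2 = 3 + (f - 4)**2 = 3 + (-4 + f)**2)
H = 29 (H = 33 - 4 = 29)
E(n) = 3081 + 39*n (E(n) = (3 + (-4 + 10)**2)*(n + 79) = (3 + 6**2)*(79 + n) = (3 + 36)*(79 + n) = 39*(79 + n) = 3081 + 39*n)
T(125, -50) + E(H) = -52 + (3081 + 39*29) = -52 + (3081 + 1131) = -52 + 4212 = 4160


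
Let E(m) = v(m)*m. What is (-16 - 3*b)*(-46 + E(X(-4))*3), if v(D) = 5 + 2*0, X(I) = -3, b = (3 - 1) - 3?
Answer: 1183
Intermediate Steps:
b = -1 (b = 2 - 3 = -1)
v(D) = 5 (v(D) = 5 + 0 = 5)
E(m) = 5*m
(-16 - 3*b)*(-46 + E(X(-4))*3) = (-16 - 3*(-1))*(-46 + (5*(-3))*3) = (-16 + 3)*(-46 - 15*3) = -13*(-46 - 45) = -13*(-91) = 1183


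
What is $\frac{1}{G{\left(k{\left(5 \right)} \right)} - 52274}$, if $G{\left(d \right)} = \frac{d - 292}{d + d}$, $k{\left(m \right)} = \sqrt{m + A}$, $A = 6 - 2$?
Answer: $- \frac{6}{313933} \approx -1.9112 \cdot 10^{-5}$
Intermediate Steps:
$A = 4$ ($A = 6 - 2 = 4$)
$k{\left(m \right)} = \sqrt{4 + m}$ ($k{\left(m \right)} = \sqrt{m + 4} = \sqrt{4 + m}$)
$G{\left(d \right)} = \frac{-292 + d}{2 d}$
$\frac{1}{G{\left(k{\left(5 \right)} \right)} - 52274} = \frac{1}{\frac{-292 + \sqrt{4 + 5}}{2 \sqrt{4 + 5}} - 52274} = \frac{1}{\frac{-292 + \sqrt{9}}{2 \sqrt{9}} - 52274} = \frac{1}{\frac{-292 + 3}{2 \cdot 3} - 52274} = \frac{1}{\frac{1}{2} \cdot \frac{1}{3} \left(-289\right) - 52274} = \frac{1}{- \frac{289}{6} - 52274} = \frac{1}{- \frac{313933}{6}} = - \frac{6}{313933}$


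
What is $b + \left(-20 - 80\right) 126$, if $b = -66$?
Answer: $-12666$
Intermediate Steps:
$b + \left(-20 - 80\right) 126 = -66 + \left(-20 - 80\right) 126 = -66 - 12600 = -12666$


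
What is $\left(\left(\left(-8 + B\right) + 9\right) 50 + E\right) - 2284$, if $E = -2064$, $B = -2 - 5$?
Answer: $-4648$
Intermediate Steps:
$B = -7$ ($B = -2 - 5 = -7$)
$\left(\left(\left(-8 + B\right) + 9\right) 50 + E\right) - 2284 = \left(\left(\left(-8 - 7\right) + 9\right) 50 - 2064\right) - 2284 = \left(\left(-15 + 9\right) 50 - 2064\right) - 2284 = \left(\left(-6\right) 50 - 2064\right) - 2284 = \left(-300 - 2064\right) - 2284 = -2364 - 2284 = -4648$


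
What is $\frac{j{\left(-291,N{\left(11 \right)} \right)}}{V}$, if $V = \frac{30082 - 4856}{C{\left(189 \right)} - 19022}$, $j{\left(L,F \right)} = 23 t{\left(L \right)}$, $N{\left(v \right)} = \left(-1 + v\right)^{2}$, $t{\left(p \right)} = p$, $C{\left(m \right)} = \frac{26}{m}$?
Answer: $\frac{4010369746}{794619} \approx 5046.9$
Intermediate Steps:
$j{\left(L,F \right)} = 23 L$
$V = - \frac{2383857}{1797566}$ ($V = \frac{30082 - 4856}{\frac{26}{189} - 19022} = \frac{25226}{26 \cdot \frac{1}{189} - 19022} = \frac{25226}{\frac{26}{189} - 19022} = \frac{25226}{- \frac{3595132}{189}} = 25226 \left(- \frac{189}{3595132}\right) = - \frac{2383857}{1797566} \approx -1.3262$)
$\frac{j{\left(-291,N{\left(11 \right)} \right)}}{V} = \frac{23 \left(-291\right)}{- \frac{2383857}{1797566}} = \left(-6693\right) \left(- \frac{1797566}{2383857}\right) = \frac{4010369746}{794619}$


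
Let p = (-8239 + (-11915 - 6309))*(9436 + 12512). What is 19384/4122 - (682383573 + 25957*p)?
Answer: 31070401077035087/2061 ≈ 1.5075e+13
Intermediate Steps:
p = -580809924 (p = (-8239 - 18224)*21948 = -26463*21948 = -580809924)
19384/4122 - (682383573 + 25957*p) = 19384/4122 - 25957/(1/(-580809924 + 26289)) = 19384*(1/4122) - 25957/(1/(-580783635)) = 9692/2061 - 25957/(-1/580783635) = 9692/2061 - 25957*(-580783635) = 9692/2061 + 15075400813695 = 31070401077035087/2061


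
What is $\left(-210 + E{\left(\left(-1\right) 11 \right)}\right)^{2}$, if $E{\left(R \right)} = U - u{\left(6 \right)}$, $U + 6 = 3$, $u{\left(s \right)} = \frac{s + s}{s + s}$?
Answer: $45796$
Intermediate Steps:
$u{\left(s \right)} = 1$ ($u{\left(s \right)} = \frac{2 s}{2 s} = 2 s \frac{1}{2 s} = 1$)
$U = -3$ ($U = -6 + 3 = -3$)
$E{\left(R \right)} = -4$ ($E{\left(R \right)} = -3 - 1 = -4$)
$\left(-210 + E{\left(\left(-1\right) 11 \right)}\right)^{2} = \left(-210 - 4\right)^{2} = \left(-214\right)^{2} = 45796$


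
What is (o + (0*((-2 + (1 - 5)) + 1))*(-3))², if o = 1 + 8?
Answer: 81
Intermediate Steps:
o = 9
(o + (0*((-2 + (1 - 5)) + 1))*(-3))² = (9 + (0*((-2 + (1 - 5)) + 1))*(-3))² = (9 + (0*((-2 - 4) + 1))*(-3))² = (9 + (0*(-6 + 1))*(-3))² = (9 + (0*(-5))*(-3))² = (9 + 0*(-3))² = (9 + 0)² = 9² = 81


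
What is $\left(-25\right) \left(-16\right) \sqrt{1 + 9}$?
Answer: $400 \sqrt{10} \approx 1264.9$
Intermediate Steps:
$\left(-25\right) \left(-16\right) \sqrt{1 + 9} = 400 \sqrt{10}$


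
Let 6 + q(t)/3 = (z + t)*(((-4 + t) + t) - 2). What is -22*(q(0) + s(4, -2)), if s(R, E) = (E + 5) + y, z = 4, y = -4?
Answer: 2002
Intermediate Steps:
q(t) = -18 + 3*(-6 + 2*t)*(4 + t) (q(t) = -18 + 3*((4 + t)*(((-4 + t) + t) - 2)) = -18 + 3*((4 + t)*((-4 + 2*t) - 2)) = -18 + 3*((4 + t)*(-6 + 2*t)) = -18 + 3*((-6 + 2*t)*(4 + t)) = -18 + 3*(-6 + 2*t)*(4 + t))
s(R, E) = 1 + E (s(R, E) = (E + 5) - 4 = (5 + E) - 4 = 1 + E)
-22*(q(0) + s(4, -2)) = -22*((-90 + 6*0 + 6*0²) + (1 - 2)) = -22*((-90 + 0 + 6*0) - 1) = -22*((-90 + 0 + 0) - 1) = -22*(-90 - 1) = -22*(-91) = 2002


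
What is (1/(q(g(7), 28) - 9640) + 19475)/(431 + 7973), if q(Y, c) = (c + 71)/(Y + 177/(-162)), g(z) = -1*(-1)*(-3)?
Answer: 41594432129/17949145544 ≈ 2.3173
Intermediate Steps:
g(z) = -3 (g(z) = 1*(-3) = -3)
q(Y, c) = (71 + c)/(-59/54 + Y) (q(Y, c) = (71 + c)/(Y + 177*(-1/162)) = (71 + c)/(Y - 59/54) = (71 + c)/(-59/54 + Y))
(1/(q(g(7), 28) - 9640) + 19475)/(431 + 7973) = (1/(54*(71 + 28)/(-59 + 54*(-3)) - 9640) + 19475)/(431 + 7973) = (1/(54*99/(-59 - 162) - 9640) + 19475)/8404 = (1/(54*99/(-221) - 9640) + 19475)*(1/8404) = (1/(54*(-1/221)*99 - 9640) + 19475)*(1/8404) = (1/(-5346/221 - 9640) + 19475)*(1/8404) = (1/(-2135786/221) + 19475)*(1/8404) = (-221/2135786 + 19475)*(1/8404) = (41594432129/2135786)*(1/8404) = 41594432129/17949145544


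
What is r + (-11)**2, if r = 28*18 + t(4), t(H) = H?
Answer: 629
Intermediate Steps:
r = 508 (r = 28*18 + 4 = 504 + 4 = 508)
r + (-11)**2 = 508 + (-11)**2 = 508 + 121 = 629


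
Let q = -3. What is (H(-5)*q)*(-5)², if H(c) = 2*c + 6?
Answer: 300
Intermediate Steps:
H(c) = 6 + 2*c
(H(-5)*q)*(-5)² = ((6 + 2*(-5))*(-3))*(-5)² = ((6 - 10)*(-3))*25 = -4*(-3)*25 = 12*25 = 300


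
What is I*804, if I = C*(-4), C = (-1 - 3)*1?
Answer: 12864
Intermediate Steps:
C = -4 (C = -4*1 = -4)
I = 16 (I = -4*(-4) = 16)
I*804 = 16*804 = 12864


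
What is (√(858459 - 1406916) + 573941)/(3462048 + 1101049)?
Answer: 573941/4563097 + I*√11193/651871 ≈ 0.12578 + 0.0001623*I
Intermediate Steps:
(√(858459 - 1406916) + 573941)/(3462048 + 1101049) = (√(-548457) + 573941)/4563097 = (7*I*√11193 + 573941)*(1/4563097) = (573941 + 7*I*√11193)*(1/4563097) = 573941/4563097 + I*√11193/651871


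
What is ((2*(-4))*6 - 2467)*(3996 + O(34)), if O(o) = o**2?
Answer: -12957280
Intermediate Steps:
((2*(-4))*6 - 2467)*(3996 + O(34)) = ((2*(-4))*6 - 2467)*(3996 + 34**2) = (-8*6 - 2467)*(3996 + 1156) = (-48 - 2467)*5152 = -2515*5152 = -12957280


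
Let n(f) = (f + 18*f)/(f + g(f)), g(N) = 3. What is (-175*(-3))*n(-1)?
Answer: -9975/2 ≈ -4987.5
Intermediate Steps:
n(f) = 19*f/(3 + f) (n(f) = (f + 18*f)/(f + 3) = (19*f)/(3 + f) = 19*f/(3 + f))
(-175*(-3))*n(-1) = (-175*(-3))*(19*(-1)/(3 - 1)) = (-35*(-15))*(19*(-1)/2) = 525*(19*(-1)*(½)) = 525*(-19/2) = -9975/2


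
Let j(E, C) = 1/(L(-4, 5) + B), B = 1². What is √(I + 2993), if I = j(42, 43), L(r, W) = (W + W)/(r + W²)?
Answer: 2*√719231/31 ≈ 54.714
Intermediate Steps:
B = 1
L(r, W) = 2*W/(r + W²) (L(r, W) = (2*W)/(r + W²) = 2*W/(r + W²))
j(E, C) = 21/31 (j(E, C) = 1/(2*5/(-4 + 5²) + 1) = 1/(2*5/(-4 + 25) + 1) = 1/(2*5/21 + 1) = 1/(2*5*(1/21) + 1) = 1/(10/21 + 1) = 1/(31/21) = 21/31)
I = 21/31 ≈ 0.67742
√(I + 2993) = √(21/31 + 2993) = √(92804/31) = 2*√719231/31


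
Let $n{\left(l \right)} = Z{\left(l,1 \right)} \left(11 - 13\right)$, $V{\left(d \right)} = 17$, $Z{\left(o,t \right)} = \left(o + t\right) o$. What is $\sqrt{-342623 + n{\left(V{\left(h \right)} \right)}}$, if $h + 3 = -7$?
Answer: $i \sqrt{343235} \approx 585.86 i$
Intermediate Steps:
$h = -10$ ($h = -3 - 7 = -10$)
$Z{\left(o,t \right)} = o \left(o + t\right)$
$n{\left(l \right)} = - 2 l \left(1 + l\right)$ ($n{\left(l \right)} = l \left(l + 1\right) \left(11 - 13\right) = l \left(1 + l\right) \left(-2\right) = - 2 l \left(1 + l\right)$)
$\sqrt{-342623 + n{\left(V{\left(h \right)} \right)}} = \sqrt{-342623 - 34 \left(1 + 17\right)} = \sqrt{-342623 - 34 \cdot 18} = \sqrt{-342623 - 612} = \sqrt{-343235} = i \sqrt{343235}$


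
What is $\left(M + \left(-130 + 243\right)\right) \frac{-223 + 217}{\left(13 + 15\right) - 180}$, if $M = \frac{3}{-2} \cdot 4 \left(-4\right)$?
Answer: $\frac{411}{76} \approx 5.4079$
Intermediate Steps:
$M = 24$ ($M = 3 \left(- \frac{1}{2}\right) 4 \left(-4\right) = \left(- \frac{3}{2}\right) 4 \left(-4\right) = \left(-6\right) \left(-4\right) = 24$)
$\left(M + \left(-130 + 243\right)\right) \frac{-223 + 217}{\left(13 + 15\right) - 180} = \left(24 + \left(-130 + 243\right)\right) \frac{-223 + 217}{\left(13 + 15\right) - 180} = \left(24 + 113\right) \left(- \frac{6}{28 - 180}\right) = 137 \left(- \frac{6}{-152}\right) = 137 \left(\left(-6\right) \left(- \frac{1}{152}\right)\right) = 137 \cdot \frac{3}{76} = \frac{411}{76}$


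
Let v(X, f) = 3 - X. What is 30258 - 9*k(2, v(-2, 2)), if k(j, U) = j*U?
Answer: 30168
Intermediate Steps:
k(j, U) = U*j
30258 - 9*k(2, v(-2, 2)) = 30258 - 9*(3 - 1*(-2))*2 = 30258 - 9*(3 + 2)*2 = 30258 - 45*2 = 30258 - 9*10 = 30258 - 90 = 30168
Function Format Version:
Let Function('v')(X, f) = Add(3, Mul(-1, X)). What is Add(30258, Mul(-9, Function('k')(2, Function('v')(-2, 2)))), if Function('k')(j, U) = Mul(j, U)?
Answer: 30168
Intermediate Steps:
Function('k')(j, U) = Mul(U, j)
Add(30258, Mul(-9, Function('k')(2, Function('v')(-2, 2)))) = Add(30258, Mul(-9, Mul(Add(3, Mul(-1, -2)), 2))) = Add(30258, Mul(-9, Mul(Add(3, 2), 2))) = Add(30258, Mul(-9, Mul(5, 2))) = Add(30258, Mul(-9, 10)) = Add(30258, -90) = 30168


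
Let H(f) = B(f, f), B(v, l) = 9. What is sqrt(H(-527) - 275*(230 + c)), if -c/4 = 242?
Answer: 3*sqrt(22551) ≈ 450.51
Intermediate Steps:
c = -968 (c = -4*242 = -968)
H(f) = 9
sqrt(H(-527) - 275*(230 + c)) = sqrt(9 - 275*(230 - 968)) = sqrt(9 - 275*(-738)) = sqrt(9 + 202950) = sqrt(202959) = 3*sqrt(22551)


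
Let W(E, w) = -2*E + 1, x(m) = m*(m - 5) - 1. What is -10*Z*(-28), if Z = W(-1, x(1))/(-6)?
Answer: -140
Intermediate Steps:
x(m) = -1 + m*(-5 + m) (x(m) = m*(-5 + m) - 1 = -1 + m*(-5 + m))
W(E, w) = 1 - 2*E
Z = -½ (Z = (1 - 2*(-1))/(-6) = (1 + 2)*(-⅙) = 3*(-⅙) = -½ ≈ -0.50000)
-10*Z*(-28) = -10*(-½)*(-28) = 5*(-28) = -140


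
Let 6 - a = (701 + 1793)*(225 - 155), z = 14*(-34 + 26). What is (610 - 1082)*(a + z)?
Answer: 82451792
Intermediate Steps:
z = -112 (z = 14*(-8) = -112)
a = -174574 (a = 6 - (701 + 1793)*(225 - 155) = 6 - 2494*70 = 6 - 1*174580 = 6 - 174580 = -174574)
(610 - 1082)*(a + z) = (610 - 1082)*(-174574 - 112) = -472*(-174686) = 82451792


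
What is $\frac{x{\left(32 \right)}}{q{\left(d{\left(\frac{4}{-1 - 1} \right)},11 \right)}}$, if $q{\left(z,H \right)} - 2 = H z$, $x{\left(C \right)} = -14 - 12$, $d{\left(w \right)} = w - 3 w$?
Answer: $- \frac{13}{23} \approx -0.56522$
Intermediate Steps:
$d{\left(w \right)} = - 2 w$
$x{\left(C \right)} = -26$ ($x{\left(C \right)} = -14 - 12 = -26$)
$q{\left(z,H \right)} = 2 + H z$
$\frac{x{\left(32 \right)}}{q{\left(d{\left(\frac{4}{-1 - 1} \right)},11 \right)}} = - \frac{26}{2 + 11 \left(- 2 \frac{4}{-1 - 1}\right)} = - \frac{26}{2 + 11 \left(- 2 \frac{4}{-2}\right)} = - \frac{26}{2 + 11 \left(- 2 \cdot 4 \left(- \frac{1}{2}\right)\right)} = - \frac{26}{2 + 11 \left(\left(-2\right) \left(-2\right)\right)} = - \frac{26}{2 + 11 \cdot 4} = - \frac{26}{2 + 44} = - \frac{26}{46} = \left(-26\right) \frac{1}{46} = - \frac{13}{23}$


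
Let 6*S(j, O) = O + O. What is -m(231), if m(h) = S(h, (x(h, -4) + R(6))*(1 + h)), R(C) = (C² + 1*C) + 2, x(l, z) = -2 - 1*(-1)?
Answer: -9976/3 ≈ -3325.3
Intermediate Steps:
x(l, z) = -1 (x(l, z) = -2 + 1 = -1)
R(C) = 2 + C + C² (R(C) = (C² + C) + 2 = (C + C²) + 2 = 2 + C + C²)
S(j, O) = O/3 (S(j, O) = (O + O)/6 = (2*O)/6 = O/3)
m(h) = 43/3 + 43*h/3 (m(h) = ((-1 + (2 + 6 + 6²))*(1 + h))/3 = ((-1 + (2 + 6 + 36))*(1 + h))/3 = ((-1 + 44)*(1 + h))/3 = (43*(1 + h))/3 = (43 + 43*h)/3 = 43/3 + 43*h/3)
-m(231) = -(43/3 + (43/3)*231) = -(43/3 + 3311) = -1*9976/3 = -9976/3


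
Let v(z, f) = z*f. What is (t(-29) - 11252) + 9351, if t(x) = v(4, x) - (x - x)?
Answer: -2017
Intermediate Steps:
v(z, f) = f*z
t(x) = 4*x (t(x) = x*4 - (x - x) = 4*x - 1*0 = 4*x + 0 = 4*x)
(t(-29) - 11252) + 9351 = (4*(-29) - 11252) + 9351 = (-116 - 11252) + 9351 = -11368 + 9351 = -2017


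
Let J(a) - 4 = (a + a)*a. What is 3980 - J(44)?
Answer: 104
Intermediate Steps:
J(a) = 4 + 2*a**2 (J(a) = 4 + (a + a)*a = 4 + (2*a)*a = 4 + 2*a**2)
3980 - J(44) = 3980 - (4 + 2*44**2) = 3980 - (4 + 2*1936) = 3980 - (4 + 3872) = 3980 - 1*3876 = 3980 - 3876 = 104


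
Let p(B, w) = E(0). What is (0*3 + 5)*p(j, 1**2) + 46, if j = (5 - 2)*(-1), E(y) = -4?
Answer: 26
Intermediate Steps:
j = -3 (j = 3*(-1) = -3)
p(B, w) = -4
(0*3 + 5)*p(j, 1**2) + 46 = (0*3 + 5)*(-4) + 46 = (0 + 5)*(-4) + 46 = 5*(-4) + 46 = -20 + 46 = 26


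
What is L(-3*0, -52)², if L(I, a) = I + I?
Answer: 0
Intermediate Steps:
L(I, a) = 2*I
L(-3*0, -52)² = (2*(-3*0))² = (2*0)² = 0² = 0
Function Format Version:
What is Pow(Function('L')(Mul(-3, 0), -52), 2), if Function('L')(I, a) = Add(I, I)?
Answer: 0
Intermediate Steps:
Function('L')(I, a) = Mul(2, I)
Pow(Function('L')(Mul(-3, 0), -52), 2) = Pow(Mul(2, Mul(-3, 0)), 2) = Pow(Mul(2, 0), 2) = Pow(0, 2) = 0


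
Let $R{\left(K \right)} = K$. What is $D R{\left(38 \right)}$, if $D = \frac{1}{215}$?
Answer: $\frac{38}{215} \approx 0.17674$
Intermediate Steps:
$D = \frac{1}{215} \approx 0.0046512$
$D R{\left(38 \right)} = \frac{1}{215} \cdot 38 = \frac{38}{215}$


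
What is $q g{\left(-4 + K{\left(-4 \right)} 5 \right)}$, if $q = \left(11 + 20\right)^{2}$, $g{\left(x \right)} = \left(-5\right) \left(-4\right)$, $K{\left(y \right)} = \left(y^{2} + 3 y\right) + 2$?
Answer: $19220$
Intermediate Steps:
$K{\left(y \right)} = 2 + y^{2} + 3 y$
$g{\left(x \right)} = 20$
$q = 961$ ($q = 31^{2} = 961$)
$q g{\left(-4 + K{\left(-4 \right)} 5 \right)} = 961 \cdot 20 = 19220$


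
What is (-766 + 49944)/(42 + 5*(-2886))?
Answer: -24589/7194 ≈ -3.4180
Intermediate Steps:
(-766 + 49944)/(42 + 5*(-2886)) = 49178/(42 - 14430) = 49178/(-14388) = 49178*(-1/14388) = -24589/7194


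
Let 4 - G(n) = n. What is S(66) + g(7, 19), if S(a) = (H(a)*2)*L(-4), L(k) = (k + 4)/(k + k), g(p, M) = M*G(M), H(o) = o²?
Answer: -285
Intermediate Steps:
G(n) = 4 - n
g(p, M) = M*(4 - M)
L(k) = (4 + k)/(2*k) (L(k) = (4 + k)/((2*k)) = (4 + k)*(1/(2*k)) = (4 + k)/(2*k))
S(a) = 0 (S(a) = (a²*2)*((½)*(4 - 4)/(-4)) = (2*a²)*((½)*(-¼)*0) = (2*a²)*0 = 0)
S(66) + g(7, 19) = 0 + 19*(4 - 1*19) = 0 + 19*(4 - 19) = 0 + 19*(-15) = 0 - 285 = -285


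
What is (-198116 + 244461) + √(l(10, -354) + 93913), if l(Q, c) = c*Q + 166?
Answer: 46345 + √90539 ≈ 46646.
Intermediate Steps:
l(Q, c) = 166 + Q*c (l(Q, c) = Q*c + 166 = 166 + Q*c)
(-198116 + 244461) + √(l(10, -354) + 93913) = (-198116 + 244461) + √((166 + 10*(-354)) + 93913) = 46345 + √((166 - 3540) + 93913) = 46345 + √(-3374 + 93913) = 46345 + √90539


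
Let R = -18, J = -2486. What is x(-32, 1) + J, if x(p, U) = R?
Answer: -2504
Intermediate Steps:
x(p, U) = -18
x(-32, 1) + J = -18 - 2486 = -2504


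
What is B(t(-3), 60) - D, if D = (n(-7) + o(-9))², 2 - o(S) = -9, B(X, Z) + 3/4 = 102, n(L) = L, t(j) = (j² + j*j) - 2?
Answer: 341/4 ≈ 85.250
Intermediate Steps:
t(j) = -2 + 2*j² (t(j) = (j² + j²) - 2 = 2*j² - 2 = -2 + 2*j²)
B(X, Z) = 405/4 (B(X, Z) = -¾ + 102 = 405/4)
o(S) = 11 (o(S) = 2 - 1*(-9) = 2 + 9 = 11)
D = 16 (D = (-7 + 11)² = 4² = 16)
B(t(-3), 60) - D = 405/4 - 1*16 = 405/4 - 16 = 341/4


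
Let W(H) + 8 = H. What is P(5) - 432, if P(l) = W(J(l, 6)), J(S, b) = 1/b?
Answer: -2639/6 ≈ -439.83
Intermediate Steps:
W(H) = -8 + H
P(l) = -47/6 (P(l) = -8 + 1/6 = -47/6)
P(5) - 432 = -47/6 - 432 = -2639/6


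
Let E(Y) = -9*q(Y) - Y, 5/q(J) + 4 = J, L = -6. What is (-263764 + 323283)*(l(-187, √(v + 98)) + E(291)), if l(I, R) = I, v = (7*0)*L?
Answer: -8167851889/287 ≈ -2.8459e+7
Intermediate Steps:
q(J) = 5/(-4 + J)
v = 0 (v = (7*0)*(-6) = 0*(-6) = 0)
E(Y) = -Y - 45/(-4 + Y) (E(Y) = -45/(-4 + Y) - Y = -Y - 45/(-4 + Y))
(-263764 + 323283)*(l(-187, √(v + 98)) + E(291)) = (-263764 + 323283)*(-187 + (-45 - 1*291*(-4 + 291))/(-4 + 291)) = 59519*(-187 + (-45 - 1*291*287)/287) = 59519*(-187 + (-45 - 83517)/287) = 59519*(-187 + (1/287)*(-83562)) = 59519*(-187 - 83562/287) = 59519*(-137231/287) = -8167851889/287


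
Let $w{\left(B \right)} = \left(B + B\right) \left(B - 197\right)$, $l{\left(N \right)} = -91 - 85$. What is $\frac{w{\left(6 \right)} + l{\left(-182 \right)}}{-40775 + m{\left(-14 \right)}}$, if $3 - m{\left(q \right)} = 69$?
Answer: $\frac{2468}{40841} \approx 0.060429$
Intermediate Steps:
$m{\left(q \right)} = -66$ ($m{\left(q \right)} = 3 - 69 = -66$)
$l{\left(N \right)} = -176$
$w{\left(B \right)} = 2 B \left(-197 + B\right)$
$\frac{w{\left(6 \right)} + l{\left(-182 \right)}}{-40775 + m{\left(-14 \right)}} = \frac{2 \cdot 6 \left(-197 + 6\right) - 176}{-40775 - 66} = \frac{2 \cdot 6 \left(-191\right) - 176}{-40841} = \left(-2292 - 176\right) \left(- \frac{1}{40841}\right) = \left(-2468\right) \left(- \frac{1}{40841}\right) = \frac{2468}{40841}$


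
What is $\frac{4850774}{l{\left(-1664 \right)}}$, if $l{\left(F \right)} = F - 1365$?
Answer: $- \frac{4850774}{3029} \approx -1601.4$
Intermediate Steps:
$l{\left(F \right)} = -1365 + F$ ($l{\left(F \right)} = F - 1365 = -1365 + F$)
$\frac{4850774}{l{\left(-1664 \right)}} = \frac{4850774}{-1365 - 1664} = \frac{4850774}{-3029} = 4850774 \left(- \frac{1}{3029}\right) = - \frac{4850774}{3029}$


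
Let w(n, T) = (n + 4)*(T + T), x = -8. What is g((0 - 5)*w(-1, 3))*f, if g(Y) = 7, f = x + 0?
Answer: -56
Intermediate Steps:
w(n, T) = 2*T*(4 + n) (w(n, T) = (4 + n)*(2*T) = 2*T*(4 + n))
f = -8 (f = -8 + 0 = -8)
g((0 - 5)*w(-1, 3))*f = 7*(-8) = -56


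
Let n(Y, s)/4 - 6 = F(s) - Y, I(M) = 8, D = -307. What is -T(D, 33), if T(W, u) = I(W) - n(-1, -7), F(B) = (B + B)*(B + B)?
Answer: 804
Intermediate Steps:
F(B) = 4*B**2 (F(B) = (2*B)*(2*B) = 4*B**2)
n(Y, s) = 24 - 4*Y + 16*s**2 (n(Y, s) = 24 + 4*(4*s**2 - Y) = 24 + 4*(-Y + 4*s**2) = 24 + (-4*Y + 16*s**2) = 24 - 4*Y + 16*s**2)
T(W, u) = -804 (T(W, u) = 8 - (24 - 4*(-1) + 16*(-7)**2) = 8 - (24 + 4 + 16*49) = 8 - (24 + 4 + 784) = 8 - 1*812 = 8 - 812 = -804)
-T(D, 33) = -1*(-804) = 804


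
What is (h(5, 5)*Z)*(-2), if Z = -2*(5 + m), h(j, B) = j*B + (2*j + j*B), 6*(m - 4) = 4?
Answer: 2320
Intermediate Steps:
m = 14/3 (m = 4 + (1/6)*4 = 4 + 2/3 = 14/3 ≈ 4.6667)
h(j, B) = 2*j + 2*B*j (h(j, B) = B*j + (2*j + B*j) = 2*j + 2*B*j)
Z = -58/3 (Z = -2*(5 + 14/3) = -2*29/3 = -58/3 ≈ -19.333)
(h(5, 5)*Z)*(-2) = ((2*5*(1 + 5))*(-58/3))*(-2) = ((2*5*6)*(-58/3))*(-2) = (60*(-58/3))*(-2) = -1160*(-2) = 2320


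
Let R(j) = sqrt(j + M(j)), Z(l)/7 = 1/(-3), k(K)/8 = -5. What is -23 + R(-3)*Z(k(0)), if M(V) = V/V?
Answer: -23 - 7*I*sqrt(2)/3 ≈ -23.0 - 3.2998*I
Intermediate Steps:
k(K) = -40 (k(K) = 8*(-5) = -40)
Z(l) = -7/3 (Z(l) = 7/(-3) = 7*(-1/3) = -7/3)
M(V) = 1
R(j) = sqrt(1 + j) (R(j) = sqrt(j + 1) = sqrt(1 + j))
-23 + R(-3)*Z(k(0)) = -23 + sqrt(1 - 3)*(-7/3) = -23 + sqrt(-2)*(-7/3) = -23 + (I*sqrt(2))*(-7/3) = -23 - 7*I*sqrt(2)/3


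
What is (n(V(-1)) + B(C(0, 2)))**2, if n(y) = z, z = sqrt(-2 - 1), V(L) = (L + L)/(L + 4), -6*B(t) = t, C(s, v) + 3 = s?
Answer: -11/4 + I*sqrt(3) ≈ -2.75 + 1.732*I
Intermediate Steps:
C(s, v) = -3 + s
B(t) = -t/6
V(L) = 2*L/(4 + L) (V(L) = (2*L)/(4 + L) = 2*L/(4 + L))
z = I*sqrt(3) (z = sqrt(-3) = I*sqrt(3) ≈ 1.732*I)
n(y) = I*sqrt(3)
(n(V(-1)) + B(C(0, 2)))**2 = (I*sqrt(3) - (-3 + 0)/6)**2 = (I*sqrt(3) - 1/6*(-3))**2 = (I*sqrt(3) + 1/2)**2 = (1/2 + I*sqrt(3))**2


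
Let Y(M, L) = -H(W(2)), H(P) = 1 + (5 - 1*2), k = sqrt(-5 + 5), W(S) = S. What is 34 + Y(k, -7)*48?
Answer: -158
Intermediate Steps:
k = 0 (k = sqrt(0) = 0)
H(P) = 4 (H(P) = 1 + (5 - 2) = 1 + 3 = 4)
Y(M, L) = -4 (Y(M, L) = -1*4 = -4)
34 + Y(k, -7)*48 = 34 - 4*48 = 34 - 192 = -158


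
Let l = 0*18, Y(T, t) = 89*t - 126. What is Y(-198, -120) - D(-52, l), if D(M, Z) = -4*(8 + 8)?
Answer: -10742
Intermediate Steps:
Y(T, t) = -126 + 89*t
l = 0
D(M, Z) = -64 (D(M, Z) = -4*16 = -64)
Y(-198, -120) - D(-52, l) = (-126 + 89*(-120)) - 1*(-64) = (-126 - 10680) + 64 = -10806 + 64 = -10742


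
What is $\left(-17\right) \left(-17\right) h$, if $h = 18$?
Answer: $5202$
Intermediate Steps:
$\left(-17\right) \left(-17\right) h = \left(-17\right) \left(-17\right) 18 = 289 \cdot 18 = 5202$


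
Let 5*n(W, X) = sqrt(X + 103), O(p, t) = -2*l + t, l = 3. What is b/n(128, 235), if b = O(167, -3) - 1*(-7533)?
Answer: 18810*sqrt(2)/13 ≈ 2046.3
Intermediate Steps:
O(p, t) = -6 + t (O(p, t) = -2*3 + t = -6 + t)
n(W, X) = sqrt(103 + X)/5 (n(W, X) = sqrt(X + 103)/5 = sqrt(103 + X)/5)
b = 7524 (b = (-6 - 3) - 1*(-7533) = -9 + 7533 = 7524)
b/n(128, 235) = 7524/((sqrt(103 + 235)/5)) = 7524/((sqrt(338)/5)) = 7524/(((13*sqrt(2))/5)) = 7524/((13*sqrt(2)/5)) = 7524*(5*sqrt(2)/26) = 18810*sqrt(2)/13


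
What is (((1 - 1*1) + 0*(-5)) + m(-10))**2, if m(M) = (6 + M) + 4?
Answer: 0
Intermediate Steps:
m(M) = 10 + M
(((1 - 1*1) + 0*(-5)) + m(-10))**2 = (((1 - 1*1) + 0*(-5)) + (10 - 10))**2 = (((1 - 1) + 0) + 0)**2 = ((0 + 0) + 0)**2 = (0 + 0)**2 = 0**2 = 0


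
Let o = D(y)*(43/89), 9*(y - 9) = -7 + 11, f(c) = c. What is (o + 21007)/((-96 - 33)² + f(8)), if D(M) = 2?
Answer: 1869709/1481761 ≈ 1.2618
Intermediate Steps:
y = 85/9 (y = 9 + (-7 + 11)/9 = 9 + (⅑)*4 = 9 + 4/9 = 85/9 ≈ 9.4444)
o = 86/89 (o = 2*(43/89) = 86/89 ≈ 0.96629)
(o + 21007)/((-96 - 33)² + f(8)) = (86/89 + 21007)/((-96 - 33)² + 8) = 1869709/(89*((-129)² + 8)) = 1869709/(89*(16641 + 8)) = (1869709/89)/16649 = (1869709/89)*(1/16649) = 1869709/1481761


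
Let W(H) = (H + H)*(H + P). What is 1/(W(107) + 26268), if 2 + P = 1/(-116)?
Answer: 58/2826697 ≈ 2.0519e-5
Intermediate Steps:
P = -233/116 (P = -2 + 1/(-116) = -2 - 1/116 = -233/116 ≈ -2.0086)
W(H) = 2*H*(-233/116 + H) (W(H) = (H + H)*(H - 233/116) = (2*H)*(-233/116 + H) = 2*H*(-233/116 + H))
1/(W(107) + 26268) = 1/((1/58)*107*(-233 + 116*107) + 26268) = 1/((1/58)*107*(-233 + 12412) + 26268) = 1/((1/58)*107*12179 + 26268) = 1/(1303153/58 + 26268) = 1/(2826697/58) = 58/2826697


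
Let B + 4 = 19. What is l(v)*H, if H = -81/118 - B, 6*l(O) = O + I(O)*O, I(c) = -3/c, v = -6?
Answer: 5553/236 ≈ 23.530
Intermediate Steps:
B = 15 (B = -4 + 19 = 15)
l(O) = -½ + O/6 (l(O) = (O + (-3/O)*O)/6 = (O - 3)/6 = (-3 + O)/6 = -½ + O/6)
H = -1851/118 (H = -81/118 - 1*15 = -81*1/118 - 15 = -81/118 - 15 = -1851/118 ≈ -15.686)
l(v)*H = (-½ + (⅙)*(-6))*(-1851/118) = (-½ - 1)*(-1851/118) = -3/2*(-1851/118) = 5553/236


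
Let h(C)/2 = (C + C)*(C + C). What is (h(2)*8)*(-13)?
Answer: -3328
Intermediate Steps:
h(C) = 8*C**2 (h(C) = 2*((C + C)*(C + C)) = 2*((2*C)*(2*C)) = 2*(4*C**2) = 8*C**2)
(h(2)*8)*(-13) = ((8*2**2)*8)*(-13) = ((8*4)*8)*(-13) = (32*8)*(-13) = 256*(-13) = -3328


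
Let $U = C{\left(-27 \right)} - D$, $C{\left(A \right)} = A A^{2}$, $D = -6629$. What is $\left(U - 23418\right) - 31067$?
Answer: $-67539$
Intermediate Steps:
$C{\left(A \right)} = A^{3}$
$U = -13054$ ($U = \left(-27\right)^{3} - -6629 = -19683 + 6629 = -13054$)
$\left(U - 23418\right) - 31067 = \left(-13054 - 23418\right) - 31067 = -36472 - 31067 = -67539$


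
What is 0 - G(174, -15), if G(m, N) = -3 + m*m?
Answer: -30273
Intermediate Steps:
G(m, N) = -3 + m²
0 - G(174, -15) = 0 - (-3 + 174²) = 0 - (-3 + 30276) = 0 - 1*30273 = 0 - 30273 = -30273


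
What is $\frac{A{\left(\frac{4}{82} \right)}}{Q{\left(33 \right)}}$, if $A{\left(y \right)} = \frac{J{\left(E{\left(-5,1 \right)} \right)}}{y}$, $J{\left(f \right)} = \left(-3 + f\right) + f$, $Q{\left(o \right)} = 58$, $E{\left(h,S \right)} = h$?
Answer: $- \frac{533}{116} \approx -4.5948$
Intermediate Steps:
$J{\left(f \right)} = -3 + 2 f$
$A{\left(y \right)} = - \frac{13}{y}$ ($A{\left(y \right)} = \frac{-3 + 2 \left(-5\right)}{y} = \frac{-3 - 10}{y} = - \frac{13}{y}$)
$\frac{A{\left(\frac{4}{82} \right)}}{Q{\left(33 \right)}} = \frac{\left(-13\right) \frac{1}{4 \cdot \frac{1}{82}}}{58} = - \frac{13}{4 \cdot \frac{1}{82}} \cdot \frac{1}{58} = - \frac{13}{\frac{2}{41}} \cdot \frac{1}{58} = \left(-13\right) \frac{41}{2} \cdot \frac{1}{58} = \left(- \frac{533}{2}\right) \frac{1}{58} = - \frac{533}{116}$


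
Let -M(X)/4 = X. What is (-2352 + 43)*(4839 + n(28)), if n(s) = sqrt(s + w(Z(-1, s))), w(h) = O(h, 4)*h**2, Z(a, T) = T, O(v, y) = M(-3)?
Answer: -11173251 - 4618*sqrt(2359) ≈ -1.1398e+7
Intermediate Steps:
M(X) = -4*X
O(v, y) = 12 (O(v, y) = -4*(-3) = 12)
w(h) = 12*h**2
n(s) = sqrt(s + 12*s**2)
(-2352 + 43)*(4839 + n(28)) = (-2352 + 43)*(4839 + sqrt(28*(1 + 12*28))) = -2309*(4839 + sqrt(28*(1 + 336))) = -2309*(4839 + sqrt(28*337)) = -2309*(4839 + sqrt(9436)) = -2309*(4839 + 2*sqrt(2359)) = -11173251 - 4618*sqrt(2359)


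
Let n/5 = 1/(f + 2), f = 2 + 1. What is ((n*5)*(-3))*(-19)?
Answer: 285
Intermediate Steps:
f = 3
n = 1 (n = 5/(3 + 2) = 5/5 = 5*(1/5) = 1)
((n*5)*(-3))*(-19) = ((1*5)*(-3))*(-19) = (5*(-3))*(-19) = -15*(-19) = 285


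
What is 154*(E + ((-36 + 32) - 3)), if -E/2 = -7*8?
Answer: 16170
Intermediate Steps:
E = 112 (E = -(-14)*8 = -2*(-56) = 112)
154*(E + ((-36 + 32) - 3)) = 154*(112 + ((-36 + 32) - 3)) = 154*(112 + (-4 - 3)) = 154*(112 - 7) = 154*105 = 16170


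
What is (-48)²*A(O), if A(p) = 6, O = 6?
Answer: 13824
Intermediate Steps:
(-48)²*A(O) = (-48)²*6 = 2304*6 = 13824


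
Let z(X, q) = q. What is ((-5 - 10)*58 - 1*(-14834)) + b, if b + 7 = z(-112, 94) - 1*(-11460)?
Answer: 25511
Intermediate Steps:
b = 11547 (b = -7 + (94 - 1*(-11460)) = -7 + (94 + 11460) = -7 + 11554 = 11547)
((-5 - 10)*58 - 1*(-14834)) + b = ((-5 - 10)*58 - 1*(-14834)) + 11547 = (-15*58 + 14834) + 11547 = (-870 + 14834) + 11547 = 13964 + 11547 = 25511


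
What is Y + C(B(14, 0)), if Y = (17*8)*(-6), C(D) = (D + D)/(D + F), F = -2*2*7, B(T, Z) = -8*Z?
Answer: -816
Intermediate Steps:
F = -28 (F = -4*7 = -28)
C(D) = 2*D/(-28 + D) (C(D) = (D + D)/(D - 28) = (2*D)/(-28 + D) = 2*D/(-28 + D))
Y = -816 (Y = 136*(-6) = -816)
Y + C(B(14, 0)) = -816 + 2*(-8*0)/(-28 - 8*0) = -816 + 2*0/(-28 + 0) = -816 + 2*0/(-28) = -816 + 2*0*(-1/28) = -816 + 0 = -816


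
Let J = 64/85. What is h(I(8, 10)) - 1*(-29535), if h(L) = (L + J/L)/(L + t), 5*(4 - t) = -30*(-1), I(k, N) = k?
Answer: 7531769/255 ≈ 29536.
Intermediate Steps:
J = 64/85 (J = 64*(1/85) = 64/85 ≈ 0.75294)
t = -2 (t = 4 - (-6)*(-1) = 4 - 1/5*30 = 4 - 6 = -2)
h(L) = (L + 64/(85*L))/(-2 + L) (h(L) = (L + 64/(85*L))/(L - 2) = (L + 64/(85*L))/(-2 + L))
h(I(8, 10)) - 1*(-29535) = (64/85 + 8**2)/(8*(-2 + 8)) - 1*(-29535) = (1/8)*(64/85 + 64)/6 + 29535 = (1/8)*(1/6)*(5504/85) + 29535 = 344/255 + 29535 = 7531769/255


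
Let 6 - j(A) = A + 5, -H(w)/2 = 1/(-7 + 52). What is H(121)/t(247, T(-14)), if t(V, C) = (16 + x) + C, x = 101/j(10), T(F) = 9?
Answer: -1/310 ≈ -0.0032258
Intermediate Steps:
H(w) = -2/45 (H(w) = -2/(-7 + 52) = -2/45)
j(A) = 1 - A (j(A) = 6 - (A + 5) = 6 - (5 + A) = 6 + (-5 - A) = 1 - A)
x = -101/9 (x = 101/(1 - 1*10) = 101/(1 - 10) = 101/(-9) = 101*(-⅑) = -101/9 ≈ -11.222)
t(V, C) = 43/9 + C (t(V, C) = (16 - 101/9) + C = 43/9 + C)
H(121)/t(247, T(-14)) = -2/(45*(43/9 + 9)) = -2/(45*124/9) = -2/45*9/124 = -1/310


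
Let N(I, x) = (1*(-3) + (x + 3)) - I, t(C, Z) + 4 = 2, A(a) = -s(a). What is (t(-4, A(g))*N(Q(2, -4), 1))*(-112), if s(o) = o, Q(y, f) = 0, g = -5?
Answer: 224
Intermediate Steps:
A(a) = -a
t(C, Z) = -2 (t(C, Z) = -4 + 2 = -2)
N(I, x) = x - I (N(I, x) = (-3 + (3 + x)) - I = x - I)
(t(-4, A(g))*N(Q(2, -4), 1))*(-112) = -2*(1 - 1*0)*(-112) = -2*(1 + 0)*(-112) = -2*1*(-112) = -2*(-112) = 224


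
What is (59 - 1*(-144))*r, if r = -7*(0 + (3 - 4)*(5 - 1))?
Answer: 5684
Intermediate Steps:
r = 28 (r = -7*(0 - 1*4) = -7*(0 - 4) = -7*(-4) = 28)
(59 - 1*(-144))*r = (59 - 1*(-144))*28 = (59 + 144)*28 = 203*28 = 5684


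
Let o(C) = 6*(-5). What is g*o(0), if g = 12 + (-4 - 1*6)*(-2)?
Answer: -960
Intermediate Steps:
o(C) = -30
g = 32 (g = 12 + (-4 - 6)*(-2) = 12 - 10*(-2) = 12 + 20 = 32)
g*o(0) = 32*(-30) = -960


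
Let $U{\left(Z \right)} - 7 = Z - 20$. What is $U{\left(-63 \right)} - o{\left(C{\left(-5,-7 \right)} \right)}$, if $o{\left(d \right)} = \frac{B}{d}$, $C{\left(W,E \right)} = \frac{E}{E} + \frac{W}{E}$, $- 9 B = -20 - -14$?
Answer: $- \frac{1375}{18} \approx -76.389$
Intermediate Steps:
$B = \frac{2}{3}$ ($B = - \frac{-20 - -14}{9} = - \frac{-20 + 14}{9} = \left(- \frac{1}{9}\right) \left(-6\right) = \frac{2}{3} \approx 0.66667$)
$C{\left(W,E \right)} = 1 + \frac{W}{E}$
$U{\left(Z \right)} = -13 + Z$ ($U{\left(Z \right)} = 7 + \left(Z - 20\right) = 7 + \left(-20 + Z\right) = -13 + Z$)
$o{\left(d \right)} = \frac{2}{3 d}$
$U{\left(-63 \right)} - o{\left(C{\left(-5,-7 \right)} \right)} = \left(-13 - 63\right) - \frac{2}{3 \frac{-7 - 5}{-7}} = -76 - \frac{2}{3 \left(\left(- \frac{1}{7}\right) \left(-12\right)\right)} = -76 - \frac{2}{3 \cdot \frac{12}{7}} = -76 - \frac{2}{3} \cdot \frac{7}{12} = -76 - \frac{7}{18} = - \frac{1375}{18}$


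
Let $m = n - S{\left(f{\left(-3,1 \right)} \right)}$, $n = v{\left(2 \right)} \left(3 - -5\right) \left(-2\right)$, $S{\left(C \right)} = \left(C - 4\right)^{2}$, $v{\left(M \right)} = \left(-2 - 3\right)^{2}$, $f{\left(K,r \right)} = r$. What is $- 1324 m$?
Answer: $541516$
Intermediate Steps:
$v{\left(M \right)} = 25$ ($v{\left(M \right)} = \left(-5\right)^{2} = 25$)
$S{\left(C \right)} = \left(-4 + C\right)^{2}$
$n = -400$ ($n = 25 \left(3 - -5\right) \left(-2\right) = 25 \left(3 + 5\right) \left(-2\right) = 25 \cdot 8 \left(-2\right) = 200 \left(-2\right) = -400$)
$m = -409$ ($m = -400 - \left(-4 + 1\right)^{2} = -400 - \left(-3\right)^{2} = -400 - 9 = -409$)
$- 1324 m = \left(-1324\right) \left(-409\right) = 541516$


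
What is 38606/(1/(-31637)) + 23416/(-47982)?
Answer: -29302080137510/23991 ≈ -1.2214e+9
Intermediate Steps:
38606/(1/(-31637)) + 23416/(-47982) = 38606/(-1/31637) + 23416*(-1/47982) = 38606*(-31637) - 11708/23991 = -1221378022 - 11708/23991 = -29302080137510/23991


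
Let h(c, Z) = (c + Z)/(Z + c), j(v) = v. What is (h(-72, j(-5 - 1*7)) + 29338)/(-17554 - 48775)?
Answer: -29339/66329 ≈ -0.44233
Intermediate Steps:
h(c, Z) = 1 (h(c, Z) = (Z + c)/(Z + c) = 1)
(h(-72, j(-5 - 1*7)) + 29338)/(-17554 - 48775) = (1 + 29338)/(-17554 - 48775) = 29339/(-66329) = 29339*(-1/66329) = -29339/66329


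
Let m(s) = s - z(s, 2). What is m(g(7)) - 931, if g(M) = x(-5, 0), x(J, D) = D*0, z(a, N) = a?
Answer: -931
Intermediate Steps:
x(J, D) = 0
g(M) = 0
m(s) = 0 (m(s) = s - s = 0)
m(g(7)) - 931 = 0 - 931 = -931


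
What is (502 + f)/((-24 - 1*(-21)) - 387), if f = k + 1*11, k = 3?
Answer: -86/65 ≈ -1.3231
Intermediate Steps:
f = 14 (f = 3 + 1*11 = 3 + 11 = 14)
(502 + f)/((-24 - 1*(-21)) - 387) = (502 + 14)/((-24 - 1*(-21)) - 387) = 516/((-24 + 21) - 387) = 516/(-3 - 387) = 516/(-390) = 516*(-1/390) = -86/65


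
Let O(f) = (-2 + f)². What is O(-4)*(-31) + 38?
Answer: -1078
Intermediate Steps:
O(-4)*(-31) + 38 = (-2 - 4)²*(-31) + 38 = (-6)²*(-31) + 38 = 36*(-31) + 38 = -1116 + 38 = -1078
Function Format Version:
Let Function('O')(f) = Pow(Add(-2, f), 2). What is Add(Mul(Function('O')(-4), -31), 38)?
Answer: -1078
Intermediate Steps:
Add(Mul(Function('O')(-4), -31), 38) = Add(Mul(Pow(Add(-2, -4), 2), -31), 38) = Add(Mul(Pow(-6, 2), -31), 38) = Add(Mul(36, -31), 38) = Add(-1116, 38) = -1078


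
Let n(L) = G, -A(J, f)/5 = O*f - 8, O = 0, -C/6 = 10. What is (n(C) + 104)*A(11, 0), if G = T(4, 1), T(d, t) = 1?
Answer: 4200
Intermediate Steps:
C = -60 (C = -6*10 = -60)
A(J, f) = 40 (A(J, f) = -5*(0*f - 8) = -5*(0 - 8) = -5*(-8) = 40)
G = 1
n(L) = 1
(n(C) + 104)*A(11, 0) = (1 + 104)*40 = 105*40 = 4200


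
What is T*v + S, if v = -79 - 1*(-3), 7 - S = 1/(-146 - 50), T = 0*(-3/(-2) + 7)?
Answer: 1373/196 ≈ 7.0051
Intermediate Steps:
T = 0 (T = 0*(-3*(-½) + 7) = 0*(3/2 + 7) = 0*(17/2) = 0)
S = 1373/196 (S = 7 - 1/(-146 - 50) = 7 - 1/(-196) = 7 - 1*(-1/196) = 7 + 1/196 = 1373/196 ≈ 7.0051)
v = -76 (v = -79 + 3 = -76)
T*v + S = 0*(-76) + 1373/196 = 0 + 1373/196 = 1373/196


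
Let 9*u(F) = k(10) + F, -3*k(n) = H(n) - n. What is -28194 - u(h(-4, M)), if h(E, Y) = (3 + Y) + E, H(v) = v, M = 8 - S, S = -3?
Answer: -253756/9 ≈ -28195.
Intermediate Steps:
M = 11 (M = 8 - 1*(-3) = 8 + 3 = 11)
k(n) = 0 (k(n) = -(n - n)/3 = -⅓*0 = 0)
h(E, Y) = 3 + E + Y
u(F) = F/9 (u(F) = (0 + F)/9 = F/9)
-28194 - u(h(-4, M)) = -28194 - (3 - 4 + 11)/9 = -28194 - 10/9 = -253756/9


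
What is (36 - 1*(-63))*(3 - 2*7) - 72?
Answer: -1161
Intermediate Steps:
(36 - 1*(-63))*(3 - 2*7) - 72 = (36 + 63)*(3 - 14) - 72 = 99*(-11) - 72 = -1089 - 72 = -1161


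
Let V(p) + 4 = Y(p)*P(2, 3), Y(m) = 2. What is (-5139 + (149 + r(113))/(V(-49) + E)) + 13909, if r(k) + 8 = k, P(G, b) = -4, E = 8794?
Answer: 38509197/4391 ≈ 8770.0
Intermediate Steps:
r(k) = -8 + k
V(p) = -12 (V(p) = -4 + 2*(-4) = -4 - 8 = -12)
(-5139 + (149 + r(113))/(V(-49) + E)) + 13909 = (-5139 + (149 + (-8 + 113))/(-12 + 8794)) + 13909 = (-5139 + (149 + 105)/8782) + 13909 = (-5139 + 254*(1/8782)) + 13909 = (-5139 + 127/4391) + 13909 = -22565222/4391 + 13909 = 38509197/4391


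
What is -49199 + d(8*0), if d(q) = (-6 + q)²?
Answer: -49163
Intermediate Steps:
-49199 + d(8*0) = -49199 + (-6 + 8*0)² = -49199 + (-6 + 0)² = -49199 + (-6)² = -49199 + 36 = -49163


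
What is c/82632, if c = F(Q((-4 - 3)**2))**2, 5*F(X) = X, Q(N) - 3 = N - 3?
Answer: 2401/2065800 ≈ 0.0011623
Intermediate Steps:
Q(N) = N (Q(N) = 3 + (N - 3) = 3 + (-3 + N) = N)
F(X) = X/5
c = 2401/25 (c = ((-4 - 3)**2/5)**2 = ((1/5)*(-7)**2)**2 = ((1/5)*49)**2 = (49/5)**2 = 2401/25 ≈ 96.040)
c/82632 = (2401/25)/82632 = (2401/25)*(1/82632) = 2401/2065800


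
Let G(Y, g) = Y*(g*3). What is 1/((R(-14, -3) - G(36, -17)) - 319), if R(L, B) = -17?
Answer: 1/1500 ≈ 0.00066667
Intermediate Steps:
G(Y, g) = 3*Y*g (G(Y, g) = Y*(3*g) = 3*Y*g)
1/((R(-14, -3) - G(36, -17)) - 319) = 1/((-17 - 3*36*(-17)) - 319) = 1/((-17 - 1*(-1836)) - 319) = 1/((-17 + 1836) - 319) = 1/(1819 - 319) = 1/1500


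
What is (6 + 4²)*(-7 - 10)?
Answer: -374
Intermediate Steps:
(6 + 4²)*(-7 - 10) = (6 + 16)*(-17) = 22*(-17) = -374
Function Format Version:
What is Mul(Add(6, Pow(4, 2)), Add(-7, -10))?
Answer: -374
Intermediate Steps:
Mul(Add(6, Pow(4, 2)), Add(-7, -10)) = Mul(Add(6, 16), -17) = Mul(22, -17) = -374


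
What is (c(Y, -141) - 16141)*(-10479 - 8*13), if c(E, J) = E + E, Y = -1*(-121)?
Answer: 168259117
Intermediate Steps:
Y = 121
c(E, J) = 2*E
(c(Y, -141) - 16141)*(-10479 - 8*13) = (2*121 - 16141)*(-10479 - 8*13) = (242 - 16141)*(-10479 - 104) = -15899*(-10583) = 168259117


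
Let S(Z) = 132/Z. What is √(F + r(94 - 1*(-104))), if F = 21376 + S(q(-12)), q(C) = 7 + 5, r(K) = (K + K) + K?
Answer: √21981 ≈ 148.26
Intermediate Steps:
r(K) = 3*K (r(K) = 2*K + K = 3*K)
q(C) = 12
F = 21387 (F = 21376 + 132/12 = 21376 + 132*(1/12) = 21376 + 11 = 21387)
√(F + r(94 - 1*(-104))) = √(21387 + 3*(94 - 1*(-104))) = √(21387 + 3*(94 + 104)) = √(21387 + 3*198) = √(21387 + 594) = √21981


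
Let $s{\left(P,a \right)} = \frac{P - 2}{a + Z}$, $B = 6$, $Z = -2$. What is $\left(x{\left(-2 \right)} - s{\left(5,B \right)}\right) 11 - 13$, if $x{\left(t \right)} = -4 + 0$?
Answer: $- \frac{261}{4} \approx -65.25$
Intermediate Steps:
$x{\left(t \right)} = -4$
$s{\left(P,a \right)} = \frac{-2 + P}{-2 + a}$ ($s{\left(P,a \right)} = \frac{P - 2}{a - 2} = \frac{-2 + P}{-2 + a}$)
$\left(x{\left(-2 \right)} - s{\left(5,B \right)}\right) 11 - 13 = \left(-4 - \frac{-2 + 5}{-2 + 6}\right) 11 - 13 = \left(-4 - \frac{1}{4} \cdot 3\right) 11 - 13 = \left(-4 - \frac{3}{4}\right) 11 - 13 = \left(- \frac{19}{4}\right) 11 - 13 = - \frac{209}{4} - 13 = - \frac{261}{4}$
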